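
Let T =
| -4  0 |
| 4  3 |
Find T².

[[16, 0], [-4, 9]]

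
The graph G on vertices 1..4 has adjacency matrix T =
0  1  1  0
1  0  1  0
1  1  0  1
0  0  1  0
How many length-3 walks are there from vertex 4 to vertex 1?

The number of length-3 walks from vertex 4 to vertex 1 is entry (4,1) of T³, where T is the adjacency matrix.
T² = [[2, 1, 1, 1], [1, 2, 1, 1], [1, 1, 3, 0], [1, 1, 0, 1]]
T³ = [[2, 3, 4, 1], [3, 2, 4, 1], [4, 4, 2, 3], [1, 1, 3, 0]]

1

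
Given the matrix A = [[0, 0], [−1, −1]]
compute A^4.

A^2 = [[0, 0], [1, 1]]
A^3 = [[0, 0], [−1, −1]]
A^4 = [[0, 0], [1, 1]]

[[0, 0], [1, 1]]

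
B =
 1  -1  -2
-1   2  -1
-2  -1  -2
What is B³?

[[1, -11, -17], [-11, 11, -8], [-17, -8, -26]]

B² = [[6, -1, 3], [-1, 6, 2], [3, 2, 9]]
B³ = [[1, -11, -17], [-11, 11, -8], [-17, -8, -26]]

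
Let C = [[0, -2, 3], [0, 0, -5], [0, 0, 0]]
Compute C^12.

[[0, 0, 0], [0, 0, 0], [0, 0, 0]]

C is strictly triangular, hence nilpotent: C^3 = 0, so C^12 = 0.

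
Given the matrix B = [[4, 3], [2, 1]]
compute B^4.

B^2 = [[22, 15], [10, 7]]
B^3 = [[118, 81], [54, 37]]
B^4 = [[634, 435], [290, 199]]

[[634, 435], [290, 199]]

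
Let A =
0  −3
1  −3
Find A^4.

A^2 = [[−3, 9], [−3, 6]]
A^3 = [[9, −18], [6, −9]]
A^4 = [[−18, 27], [−9, 9]]

[[−18, 27], [−9, 9]]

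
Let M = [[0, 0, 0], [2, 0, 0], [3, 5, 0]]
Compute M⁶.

[[0, 0, 0], [0, 0, 0], [0, 0, 0]]

M is strictly triangular, hence nilpotent: M³ = 0, so M⁶ = 0.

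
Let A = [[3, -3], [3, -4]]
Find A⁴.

[[-9, 21], [-21, 40]]

A² = [[0, 3], [-3, 7]]
A³ = [[9, -12], [12, -19]]
A⁴ = [[-9, 21], [-21, 40]]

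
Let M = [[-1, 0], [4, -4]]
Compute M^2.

[[1, 0], [-20, 16]]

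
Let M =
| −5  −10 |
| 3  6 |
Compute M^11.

[[−5, −10], [3, 6]]

M² = M (a projection; rank 1, trace 1), so M^11 = M.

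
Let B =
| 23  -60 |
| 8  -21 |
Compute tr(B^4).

82

tr B = 2 and det B = -3, so the characteristic polynomial is λ² − (2)λ + (-3) with roots 3 and -1.
Eigenvectors give P = [[3, -5], [1, -2]] with P⁻¹ = [[2, -5], [1, -3]], and B = P·diag(3, -1)·P⁻¹.
Then B^4 = P·diag(81, 1)·P⁻¹ = [[243, -5], [81, -2]] · [[2, -5], [1, -3]] = [[481, -1200], [160, -399]].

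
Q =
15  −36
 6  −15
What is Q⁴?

tr Q = 0 and det Q = −9, so the characteristic polynomial is λ² − (0)λ + (−9) with roots 3 and −3.
Eigenvectors give P = [[3, 2], [1, 1]] with P⁻¹ = [[1, −2], [−1, 3]], and Q = P·diag(3, −3)·P⁻¹.
Then Q⁴ = P·diag(81, 81)·P⁻¹ = [[243, 162], [81, 81]] · [[1, −2], [−1, 3]] = [[81, 0], [0, 81]].

[[81, 0], [0, 81]]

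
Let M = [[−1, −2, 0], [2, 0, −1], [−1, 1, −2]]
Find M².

[[−3, 2, 2], [−1, −5, 2], [5, 0, 3]]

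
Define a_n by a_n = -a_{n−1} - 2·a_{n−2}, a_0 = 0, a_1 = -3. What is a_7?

With companion matrix B = [[-1, -2], [1, 0]], [a_n, a_{n−1}]ᵀ = B·[a_{n−1}, a_{n−2}]ᵀ, so [a_7, a_6]ᵀ = B^6·[a_1, a_0]ᵀ.
B^6 = [[7, 10], [-5, 2]], giving [a_7, a_6]ᵀ = [[-21], [15]].

-21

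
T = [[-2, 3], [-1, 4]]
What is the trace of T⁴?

T² = [[1, 6], [-2, 13]]
T³ = [[-8, 27], [-9, 46]]
T⁴ = [[-11, 84], [-28, 157]]

146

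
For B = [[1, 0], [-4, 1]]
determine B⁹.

B = I + N where N = [[0, 0], [-4, 0]] is strictly lower-triangular, so N² = 0.
(I + N)⁹ = I + 9·N = [[1, 0], [-36, 1]].

[[1, 0], [-36, 1]]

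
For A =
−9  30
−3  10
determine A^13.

[[−9, 30], [−3, 10]]

A² = A (a projection; rank 1, trace 1), so A^13 = A.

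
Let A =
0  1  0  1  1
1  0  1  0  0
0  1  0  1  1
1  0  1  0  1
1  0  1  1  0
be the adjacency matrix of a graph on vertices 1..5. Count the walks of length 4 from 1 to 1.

20

The number of length-4 walks from vertex 1 to vertex 1 is entry (1,1) of A^4, where A is the adjacency matrix.
A^2 = [[3, 0, 3, 1, 1], [0, 2, 0, 2, 2], [3, 0, 3, 1, 1], [1, 2, 1, 3, 2], [1, 2, 1, 2, 3]]
A^3 = [[2, 6, 2, 7, 7], [6, 0, 6, 2, 2], [2, 6, 2, 7, 7], [7, 2, 7, 4, 5], [7, 2, 7, 5, 4]]
A^4 = [[20, 4, 20, 11, 11], [4, 12, 4, 14, 14], [20, 4, 20, 11, 11], [11, 14, 11, 19, 18], [11, 14, 11, 18, 19]]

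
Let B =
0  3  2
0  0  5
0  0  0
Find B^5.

[[0, 0, 0], [0, 0, 0], [0, 0, 0]]

B is strictly triangular, hence nilpotent: B^3 = 0, so B^5 = 0.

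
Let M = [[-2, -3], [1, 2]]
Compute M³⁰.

M² = I (check: tr M = 0 and det M = -1), so M³⁰ = I since 30 is even.

[[1, 0], [0, 1]]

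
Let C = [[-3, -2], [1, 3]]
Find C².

[[7, 0], [0, 7]]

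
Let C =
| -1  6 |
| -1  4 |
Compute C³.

[[-13, 42], [-7, 22]]

tr C = 3 and det C = 2, so the characteristic polynomial is λ² − (3)λ + (2) with roots 2 and 1.
Eigenvectors give P = [[-2, -3], [-1, -1]] with P⁻¹ = [[1, -3], [-1, 2]], and C = P·diag(2, 1)·P⁻¹.
Then C³ = P·diag(8, 1)·P⁻¹ = [[-16, -3], [-8, -1]] · [[1, -3], [-1, 2]] = [[-13, 42], [-7, 22]].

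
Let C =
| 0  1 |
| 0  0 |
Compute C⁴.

[[0, 0], [0, 0]]

C² = [[0, 0], [0, 0]]
C³ = [[0, 0], [0, 0]]
C⁴ = [[0, 0], [0, 0]]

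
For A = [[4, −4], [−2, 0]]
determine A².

[[24, −16], [−8, 8]]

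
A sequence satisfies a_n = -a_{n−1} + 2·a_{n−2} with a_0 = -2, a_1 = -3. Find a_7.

-45

With companion matrix Q = [[-1, 2], [1, 0]], [a_n, a_{n−1}]ᵀ = Q·[a_{n−1}, a_{n−2}]ᵀ, so [a_7, a_6]ᵀ = Q⁶·[a_1, a_0]ᵀ.
Q⁶ = [[43, -42], [-21, 22]], giving [a_7, a_6]ᵀ = [[-45], [19]].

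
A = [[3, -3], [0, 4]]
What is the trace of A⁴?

337

A² = [[9, -21], [0, 16]]
A³ = [[27, -111], [0, 64]]
A⁴ = [[81, -525], [0, 256]]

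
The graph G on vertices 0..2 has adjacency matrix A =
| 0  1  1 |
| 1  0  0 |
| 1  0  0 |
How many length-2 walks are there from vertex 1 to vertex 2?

The number of length-2 walks from vertex 1 to vertex 2 is entry (1,2) of A², where A is the adjacency matrix.
A² = [[2, 0, 0], [0, 1, 1], [0, 1, 1]]

1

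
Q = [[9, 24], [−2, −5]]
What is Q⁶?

tr Q = 4 and det Q = 3, so the characteristic polynomial is λ² − (4)λ + (3) with roots 3 and 1.
Eigenvectors give P = [[4, −3], [−1, 1]] with P⁻¹ = [[1, 3], [1, 4]], and Q = P·diag(3, 1)·P⁻¹.
Then Q⁶ = P·diag(729, 1)·P⁻¹ = [[2916, −3], [−729, 1]] · [[1, 3], [1, 4]] = [[2913, 8736], [−728, −2183]].

[[2913, 8736], [−728, −2183]]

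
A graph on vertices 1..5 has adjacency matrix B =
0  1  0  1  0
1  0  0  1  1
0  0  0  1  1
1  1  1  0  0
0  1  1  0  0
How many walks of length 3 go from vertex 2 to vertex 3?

1

The number of length-3 walks from vertex 2 to vertex 3 is entry (2,3) of B^3, where B is the adjacency matrix.
B^2 = [[2, 1, 1, 1, 1], [1, 3, 2, 1, 0], [1, 2, 2, 0, 0], [1, 1, 0, 3, 2], [1, 0, 0, 2, 2]]
B^3 = [[2, 4, 2, 4, 2], [4, 2, 1, 6, 5], [2, 1, 0, 5, 4], [4, 6, 5, 2, 1], [2, 5, 4, 1, 0]]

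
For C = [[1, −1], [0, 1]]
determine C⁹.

[[1, −9], [0, 1]]

C = I + N where N = [[0, −1], [0, 0]] is strictly upper-triangular, so N² = 0.
(I + N)⁹ = I + 9·N = [[1, −9], [0, 1]].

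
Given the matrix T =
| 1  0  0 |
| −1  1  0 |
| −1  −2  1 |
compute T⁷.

T = I + N where N = [[0, 0, 0], [−1, 0, 0], [−1, −2, 0]] is strictly lower-triangular, so N³ = 0.
(I + N)⁷ = I + 7·N + 21·N² = [[1, 0, 0], [−7, 1, 0], [35, −14, 1]].

[[1, 0, 0], [−7, 1, 0], [35, −14, 1]]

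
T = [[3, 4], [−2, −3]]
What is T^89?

T² = I (check: tr T = 0 and det T = −1), so T^89 = T since 89 is odd.

[[3, 4], [−2, −3]]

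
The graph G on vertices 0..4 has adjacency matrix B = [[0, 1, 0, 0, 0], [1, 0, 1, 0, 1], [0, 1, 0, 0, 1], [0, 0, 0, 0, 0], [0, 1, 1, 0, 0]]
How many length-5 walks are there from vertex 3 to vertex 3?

0

The number of length-5 walks from vertex 3 to vertex 3 is entry (3,3) of B^5, where B is the adjacency matrix.
B^2 = [[1, 0, 1, 0, 1], [0, 3, 1, 0, 1], [1, 1, 2, 0, 1], [0, 0, 0, 0, 0], [1, 1, 1, 0, 2]]
B^3 = [[0, 3, 1, 0, 1], [3, 2, 4, 0, 4], [1, 4, 2, 0, 3], [0, 0, 0, 0, 0], [1, 4, 3, 0, 2]]
B^4 = [[3, 2, 4, 0, 4], [2, 11, 6, 0, 6], [4, 6, 7, 0, 6], [0, 0, 0, 0, 0], [4, 6, 6, 0, 7]]
B^5 = [[2, 11, 6, 0, 6], [11, 14, 17, 0, 17], [6, 17, 12, 0, 13], [0, 0, 0, 0, 0], [6, 17, 13, 0, 12]]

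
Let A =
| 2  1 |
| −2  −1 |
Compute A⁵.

[[2, 1], [−2, −1]]

A² = A (a projection; rank 1, trace 1), so A⁵ = A.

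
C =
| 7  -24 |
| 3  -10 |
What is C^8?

tr C = -3 and det C = 2, so the characteristic polynomial is λ² − (-3)λ + (2) with roots -1 and -2.
Eigenvectors give P = [[-3, -8], [-1, -3]] with P⁻¹ = [[-3, 8], [1, -3]], and C = P·diag(-1, -2)·P⁻¹.
Then C^8 = P·diag(1, 256)·P⁻¹ = [[-3, -2048], [-1, -768]] · [[-3, 8], [1, -3]] = [[-2039, 6120], [-765, 2296]].

[[-2039, 6120], [-765, 2296]]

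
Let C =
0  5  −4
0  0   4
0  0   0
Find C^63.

[[0, 0, 0], [0, 0, 0], [0, 0, 0]]

C is strictly triangular, hence nilpotent: C^3 = 0, so C^63 = 0.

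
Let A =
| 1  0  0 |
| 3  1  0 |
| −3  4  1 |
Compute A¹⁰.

A = I + N where N = [[0, 0, 0], [3, 0, 0], [−3, 4, 0]] is strictly lower-triangular, so N³ = 0.
(I + N)¹⁰ = I + 10·N + 45·N² = [[1, 0, 0], [30, 1, 0], [510, 40, 1]].

[[1, 0, 0], [30, 1, 0], [510, 40, 1]]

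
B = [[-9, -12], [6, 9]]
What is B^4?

[[81, 0], [0, 81]]

tr B = 0 and det B = -9, so the characteristic polynomial is λ² − (0)λ + (-9) with roots -3 and 3.
Eigenvectors give P = [[-2, -1], [1, 1]] with P⁻¹ = [[-1, -1], [1, 2]], and B = P·diag(-3, 3)·P⁻¹.
Then B^4 = P·diag(81, 81)·P⁻¹ = [[-162, -81], [81, 81]] · [[-1, -1], [1, 2]] = [[81, 0], [0, 81]].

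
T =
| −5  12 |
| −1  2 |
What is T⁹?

[[−2045, 6132], [−511, 1532]]

tr T = −3 and det T = 2, so the characteristic polynomial is λ² − (−3)λ + (2) with roots −1 and −2.
Eigenvectors give P = [[3, 4], [1, 1]] with P⁻¹ = [[−1, 4], [1, −3]], and T = P·diag(−1, −2)·P⁻¹.
Then T⁹ = P·diag(−1, −512)·P⁻¹ = [[−3, −2048], [−1, −512]] · [[−1, 4], [1, −3]] = [[−2045, 6132], [−511, 1532]].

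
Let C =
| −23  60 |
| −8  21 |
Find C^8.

[[39361, −98400], [13120, −32799]]

tr C = −2 and det C = −3, so the characteristic polynomial is λ² − (−2)λ + (−3) with roots 1 and −3.
Eigenvectors give P = [[−5, 3], [−2, 1]] with P⁻¹ = [[1, −3], [2, −5]], and C = P·diag(1, −3)·P⁻¹.
Then C^8 = P·diag(1, 6561)·P⁻¹ = [[−5, 19683], [−2, 6561]] · [[1, −3], [2, −5]] = [[39361, −98400], [13120, −32799]].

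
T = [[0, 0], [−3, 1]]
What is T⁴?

T² = [[0, 0], [−3, 1]]
T³ = [[0, 0], [−3, 1]]
T⁴ = [[0, 0], [−3, 1]]

[[0, 0], [−3, 1]]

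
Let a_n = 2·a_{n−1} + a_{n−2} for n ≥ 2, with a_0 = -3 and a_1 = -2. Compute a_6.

With companion matrix Q = [[2, 1], [1, 0]], [a_n, a_{n−1}]ᵀ = Q·[a_{n−1}, a_{n−2}]ᵀ, so [a_6, a_5]ᵀ = Q⁵·[a_1, a_0]ᵀ.
Q⁵ = [[70, 29], [29, 12]], giving [a_6, a_5]ᵀ = [[-227], [-94]].

-227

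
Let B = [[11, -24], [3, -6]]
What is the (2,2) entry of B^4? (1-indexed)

-504

tr B = 5 and det B = 6, so the characteristic polynomial is λ² − (5)λ + (6) with roots 2 and 3.
Eigenvectors give P = [[-8, 3], [-3, 1]] with P⁻¹ = [[1, -3], [3, -8]], and B = P·diag(2, 3)·P⁻¹.
Then B^4 = P·diag(16, 81)·P⁻¹ = [[-128, 243], [-48, 81]] · [[1, -3], [3, -8]] = [[601, -1560], [195, -504]].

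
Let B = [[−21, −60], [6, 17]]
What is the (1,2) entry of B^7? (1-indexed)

tr B = −4 and det B = 3, so the characteristic polynomial is λ² − (−4)λ + (3) with roots −3 and −1.
Eigenvectors give P = [[−10, 3], [3, −1]] with P⁻¹ = [[−1, −3], [−3, −10]], and B = P·diag(−3, −1)·P⁻¹.
Then B^7 = P·diag(−2187, −1)·P⁻¹ = [[21870, −3], [−6561, 1]] · [[−1, −3], [−3, −10]] = [[−21861, −65580], [6558, 19673]].

−65580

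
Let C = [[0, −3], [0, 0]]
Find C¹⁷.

[[0, 0], [0, 0]]

C is strictly triangular, hence nilpotent: C² = 0, so C¹⁷ = 0.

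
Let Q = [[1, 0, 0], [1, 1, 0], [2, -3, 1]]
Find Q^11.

Q = I + N where N = [[0, 0, 0], [1, 0, 0], [2, -3, 0]] is strictly lower-triangular, so N^3 = 0.
(I + N)^11 = I + 11·N + 55·N^2 = [[1, 0, 0], [11, 1, 0], [-143, -33, 1]].

[[1, 0, 0], [11, 1, 0], [-143, -33, 1]]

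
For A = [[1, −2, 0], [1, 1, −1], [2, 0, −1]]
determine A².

[[−1, −4, 2], [0, −1, 0], [0, −4, 1]]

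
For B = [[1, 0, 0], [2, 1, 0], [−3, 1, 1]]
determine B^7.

B = I + N where N = [[0, 0, 0], [2, 0, 0], [−3, 1, 0]] is strictly lower-triangular, so N^3 = 0.
(I + N)^7 = I + 7·N + 21·N^2 = [[1, 0, 0], [14, 1, 0], [21, 7, 1]].

[[1, 0, 0], [14, 1, 0], [21, 7, 1]]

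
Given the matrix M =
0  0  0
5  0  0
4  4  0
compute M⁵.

M is strictly triangular, hence nilpotent: M³ = 0, so M⁵ = 0.

[[0, 0, 0], [0, 0, 0], [0, 0, 0]]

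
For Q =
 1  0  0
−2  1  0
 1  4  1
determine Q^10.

[[1, 0, 0], [−20, 1, 0], [−350, 40, 1]]

Q = I + N where N = [[0, 0, 0], [−2, 0, 0], [1, 4, 0]] is strictly lower-triangular, so N^3 = 0.
(I + N)^10 = I + 10·N + 45·N^2 = [[1, 0, 0], [−20, 1, 0], [−350, 40, 1]].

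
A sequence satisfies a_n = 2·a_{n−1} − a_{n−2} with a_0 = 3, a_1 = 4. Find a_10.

With companion matrix T = [[2, −1], [1, 0]], [a_n, a_{n−1}]ᵀ = T·[a_{n−1}, a_{n−2}]ᵀ, so [a_10, a_9]ᵀ = T^9·[a_1, a_0]ᵀ.
T^9 = [[10, −9], [9, −8]], giving [a_10, a_9]ᵀ = [[13], [12]].

13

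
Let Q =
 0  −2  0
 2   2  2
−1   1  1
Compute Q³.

Q² = [[−4, −4, −4], [2, 2, 6], [1, 5, 3]]
Q³ = [[−4, −4, −12], [−2, 6, 10], [7, 11, 13]]

[[−4, −4, −12], [−2, 6, 10], [7, 11, 13]]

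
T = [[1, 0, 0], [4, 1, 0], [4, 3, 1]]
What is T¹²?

T = I + N where N = [[0, 0, 0], [4, 0, 0], [4, 3, 0]] is strictly lower-triangular, so N³ = 0.
(I + N)¹² = I + 12·N + 66·N² = [[1, 0, 0], [48, 1, 0], [840, 36, 1]].

[[1, 0, 0], [48, 1, 0], [840, 36, 1]]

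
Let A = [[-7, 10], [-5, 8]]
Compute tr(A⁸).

tr A = 1 and det A = -6, so the characteristic polynomial is λ² − (1)λ + (-6) with roots -2 and 3.
Eigenvectors give P = [[2, 1], [1, 1]] with P⁻¹ = [[1, -1], [-1, 2]], and A = P·diag(-2, 3)·P⁻¹.
Then A⁸ = P·diag(256, 6561)·P⁻¹ = [[512, 6561], [256, 6561]] · [[1, -1], [-1, 2]] = [[-6049, 12610], [-6305, 12866]].

6817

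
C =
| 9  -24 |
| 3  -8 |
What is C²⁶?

[[9, -24], [3, -8]]

C² = C (a projection; rank 1, trace 1), so C²⁶ = C.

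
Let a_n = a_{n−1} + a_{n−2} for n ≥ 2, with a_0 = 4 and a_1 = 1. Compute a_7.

45

With companion matrix T = [[1, 1], [1, 0]], [a_n, a_{n−1}]ᵀ = T·[a_{n−1}, a_{n−2}]ᵀ, so [a_7, a_6]ᵀ = T^6·[a_1, a_0]ᵀ.
T^6 = [[13, 8], [8, 5]], giving [a_7, a_6]ᵀ = [[45], [28]].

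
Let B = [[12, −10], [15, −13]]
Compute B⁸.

tr B = −1 and det B = −6, so the characteristic polynomial is λ² − (−1)λ + (−6) with roots −3 and 2.
Eigenvectors give P = [[−2, 1], [−3, 1]] with P⁻¹ = [[1, −1], [3, −2]], and B = P·diag(−3, 2)·P⁻¹.
Then B⁸ = P·diag(6561, 256)·P⁻¹ = [[−13122, 256], [−19683, 256]] · [[1, −1], [3, −2]] = [[−12354, 12610], [−18915, 19171]].

[[−12354, 12610], [−18915, 19171]]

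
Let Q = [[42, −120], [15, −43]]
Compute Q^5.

[[2232, −6600], [825, −2443]]

tr Q = −1 and det Q = −6, so the characteristic polynomial is λ² − (−1)λ + (−6) with roots −3 and 2.
Eigenvectors give P = [[8, −3], [3, −1]] with P⁻¹ = [[−1, 3], [−3, 8]], and Q = P·diag(−3, 2)·P⁻¹.
Then Q^5 = P·diag(−243, 32)·P⁻¹ = [[−1944, −96], [−729, −32]] · [[−1, 3], [−3, 8]] = [[2232, −6600], [825, −2443]].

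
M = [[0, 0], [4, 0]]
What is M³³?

M is strictly triangular, hence nilpotent: M² = 0, so M³³ = 0.

[[0, 0], [0, 0]]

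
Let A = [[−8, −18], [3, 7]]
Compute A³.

[[−26, −54], [9, 19]]

tr A = −1 and det A = −2, so the characteristic polynomial is λ² − (−1)λ + (−2) with roots 1 and −2.
Eigenvectors give P = [[−2, 3], [1, −1]] with P⁻¹ = [[1, 3], [1, 2]], and A = P·diag(1, −2)·P⁻¹.
Then A³ = P·diag(1, −8)·P⁻¹ = [[−2, −24], [1, 8]] · [[1, 3], [1, 2]] = [[−26, −54], [9, 19]].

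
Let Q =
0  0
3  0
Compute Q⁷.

Q is strictly triangular, hence nilpotent: Q² = 0, so Q⁷ = 0.

[[0, 0], [0, 0]]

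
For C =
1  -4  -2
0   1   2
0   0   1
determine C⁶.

[[1, -24, -132], [0, 1, 12], [0, 0, 1]]

C = I + N where N = [[0, -4, -2], [0, 0, 2], [0, 0, 0]] is strictly upper-triangular, so N³ = 0.
(I + N)⁶ = I + 6·N + 15·N² = [[1, -24, -132], [0, 1, 12], [0, 0, 1]].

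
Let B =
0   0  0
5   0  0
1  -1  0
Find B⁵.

B is strictly triangular, hence nilpotent: B³ = 0, so B⁵ = 0.

[[0, 0, 0], [0, 0, 0], [0, 0, 0]]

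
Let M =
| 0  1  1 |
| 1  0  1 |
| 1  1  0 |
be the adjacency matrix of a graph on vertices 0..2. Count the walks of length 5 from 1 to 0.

11

The number of length-5 walks from vertex 1 to vertex 0 is entry (1,0) of M⁵, where M is the adjacency matrix.
M² = [[2, 1, 1], [1, 2, 1], [1, 1, 2]]
M³ = [[2, 3, 3], [3, 2, 3], [3, 3, 2]]
M⁴ = [[6, 5, 5], [5, 6, 5], [5, 5, 6]]
M⁵ = [[10, 11, 11], [11, 10, 11], [11, 11, 10]]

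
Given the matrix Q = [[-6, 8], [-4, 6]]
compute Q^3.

[[-24, 32], [-16, 24]]

tr Q = 0 and det Q = -4, so the characteristic polynomial is λ² − (0)λ + (-4) with roots -2 and 2.
Eigenvectors give P = [[2, -1], [1, -1]] with P⁻¹ = [[1, -1], [1, -2]], and Q = P·diag(-2, 2)·P⁻¹.
Then Q^3 = P·diag(-8, 8)·P⁻¹ = [[-16, -8], [-8, -8]] · [[1, -1], [1, -2]] = [[-24, 32], [-16, 24]].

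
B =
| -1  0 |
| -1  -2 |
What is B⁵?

[[-1, 0], [-31, -32]]

tr B = -3 and det B = 2, so the characteristic polynomial is λ² − (-3)λ + (2) with roots -1 and -2.
Eigenvectors give P = [[-1, 0], [1, 1]] with P⁻¹ = [[-1, 0], [1, 1]], and B = P·diag(-1, -2)·P⁻¹.
Then B⁵ = P·diag(-1, -32)·P⁻¹ = [[1, 0], [-1, -32]] · [[-1, 0], [1, 1]] = [[-1, 0], [-31, -32]].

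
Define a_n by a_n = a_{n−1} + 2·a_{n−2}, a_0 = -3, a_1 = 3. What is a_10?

-3

With companion matrix Q = [[1, 2], [1, 0]], [a_n, a_{n−1}]ᵀ = Q·[a_{n−1}, a_{n−2}]ᵀ, so [a_10, a_9]ᵀ = Q^9·[a_1, a_0]ᵀ.
Q^9 = [[341, 342], [171, 170]], giving [a_10, a_9]ᵀ = [[-3], [3]].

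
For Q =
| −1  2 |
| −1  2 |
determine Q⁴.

[[−1, 2], [−1, 2]]

Q² = Q (a projection; rank 1, trace 1), so Q⁴ = Q.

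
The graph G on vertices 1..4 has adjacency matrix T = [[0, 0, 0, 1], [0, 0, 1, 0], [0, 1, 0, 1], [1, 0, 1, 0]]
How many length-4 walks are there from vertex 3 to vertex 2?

The number of length-4 walks from vertex 3 to vertex 2 is entry (3,2) of T^4, where T is the adjacency matrix.
T^2 = [[1, 0, 1, 0], [0, 1, 0, 1], [1, 0, 2, 0], [0, 1, 0, 2]]
T^3 = [[0, 1, 0, 2], [1, 0, 2, 0], [0, 2, 0, 3], [2, 0, 3, 0]]
T^4 = [[2, 0, 3, 0], [0, 2, 0, 3], [3, 0, 5, 0], [0, 3, 0, 5]]

0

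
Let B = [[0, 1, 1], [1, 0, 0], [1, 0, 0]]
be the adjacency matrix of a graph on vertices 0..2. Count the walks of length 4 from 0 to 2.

The number of length-4 walks from vertex 0 to vertex 2 is entry (0,2) of B⁴, where B is the adjacency matrix.
B² = [[2, 0, 0], [0, 1, 1], [0, 1, 1]]
B³ = [[0, 2, 2], [2, 0, 0], [2, 0, 0]]
B⁴ = [[4, 0, 0], [0, 2, 2], [0, 2, 2]]

0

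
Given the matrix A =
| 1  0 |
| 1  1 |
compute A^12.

A = I + N where N = [[0, 0], [1, 0]] is strictly lower-triangular, so N^2 = 0.
(I + N)^12 = I + 12·N = [[1, 0], [12, 1]].

[[1, 0], [12, 1]]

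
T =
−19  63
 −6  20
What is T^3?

tr T = 1 and det T = −2, so the characteristic polynomial is λ² − (1)λ + (−2) with roots 2 and −1.
Eigenvectors give P = [[3, 7], [1, 2]] with P⁻¹ = [[−2, 7], [1, −3]], and T = P·diag(2, −1)·P⁻¹.
Then T^3 = P·diag(8, −1)·P⁻¹ = [[24, −7], [8, −2]] · [[−2, 7], [1, −3]] = [[−55, 189], [−18, 62]].

[[−55, 189], [−18, 62]]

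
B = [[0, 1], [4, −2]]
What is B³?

B² = [[4, −2], [−8, 8]]
B³ = [[−8, 8], [32, −24]]

[[−8, 8], [32, −24]]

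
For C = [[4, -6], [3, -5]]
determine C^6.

tr C = -1 and det C = -2, so the characteristic polynomial is λ² − (-1)λ + (-2) with roots -2 and 1.
Eigenvectors give P = [[1, 2], [1, 1]] with P⁻¹ = [[-1, 2], [1, -1]], and C = P·diag(-2, 1)·P⁻¹.
Then C^6 = P·diag(64, 1)·P⁻¹ = [[64, 2], [64, 1]] · [[-1, 2], [1, -1]] = [[-62, 126], [-63, 127]].

[[-62, 126], [-63, 127]]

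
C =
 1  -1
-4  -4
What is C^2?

[[5, 3], [12, 20]]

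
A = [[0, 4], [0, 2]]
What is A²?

[[0, 8], [0, 4]]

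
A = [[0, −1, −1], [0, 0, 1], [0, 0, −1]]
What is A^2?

[[0, 0, 0], [0, 0, −1], [0, 0, 1]]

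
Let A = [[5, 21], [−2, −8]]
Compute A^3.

tr A = −3 and det A = 2, so the characteristic polynomial is λ² − (−3)λ + (2) with roots −1 and −2.
Eigenvectors give P = [[7, −3], [−2, 1]] with P⁻¹ = [[1, 3], [2, 7]], and A = P·diag(−1, −2)·P⁻¹.
Then A^3 = P·diag(−1, −8)·P⁻¹ = [[−7, 24], [2, −8]] · [[1, 3], [2, 7]] = [[41, 147], [−14, −50]].

[[41, 147], [−14, −50]]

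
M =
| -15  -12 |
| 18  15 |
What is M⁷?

tr M = 0 and det M = -9, so the characteristic polynomial is λ² − (0)λ + (-9) with roots -3 and 3.
Eigenvectors give P = [[-1, -2], [1, 3]] with P⁻¹ = [[-3, -2], [1, 1]], and M = P·diag(-3, 3)·P⁻¹.
Then M⁷ = P·diag(-2187, 2187)·P⁻¹ = [[2187, -4374], [-2187, 6561]] · [[-3, -2], [1, 1]] = [[-10935, -8748], [13122, 10935]].

[[-10935, -8748], [13122, 10935]]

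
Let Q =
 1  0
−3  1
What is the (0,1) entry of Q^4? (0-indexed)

Q = I + N where N = [[0, 0], [−3, 0]] is strictly lower-triangular, so N^2 = 0.
(I + N)^4 = I + 4·N = [[1, 0], [−12, 1]].

0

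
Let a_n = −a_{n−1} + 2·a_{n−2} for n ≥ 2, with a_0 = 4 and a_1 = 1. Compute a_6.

With companion matrix A = [[−1, 2], [1, 0]], [a_n, a_{n−1}]ᵀ = A·[a_{n−1}, a_{n−2}]ᵀ, so [a_6, a_5]ᵀ = A⁵·[a_1, a_0]ᵀ.
A⁵ = [[−21, 22], [11, −10]], giving [a_6, a_5]ᵀ = [[67], [−29]].

67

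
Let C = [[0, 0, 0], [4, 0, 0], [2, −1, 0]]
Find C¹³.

C is strictly triangular, hence nilpotent: C³ = 0, so C¹³ = 0.

[[0, 0, 0], [0, 0, 0], [0, 0, 0]]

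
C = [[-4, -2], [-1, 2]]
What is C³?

[[-76, -28], [-14, 8]]

C² = [[18, 4], [2, 6]]
C³ = [[-76, -28], [-14, 8]]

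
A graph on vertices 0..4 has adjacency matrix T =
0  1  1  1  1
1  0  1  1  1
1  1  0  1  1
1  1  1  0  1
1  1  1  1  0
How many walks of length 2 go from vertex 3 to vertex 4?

The number of length-2 walks from vertex 3 to vertex 4 is entry (3,4) of T^2, where T is the adjacency matrix.
T^2 = [[4, 3, 3, 3, 3], [3, 4, 3, 3, 3], [3, 3, 4, 3, 3], [3, 3, 3, 4, 3], [3, 3, 3, 3, 4]]

3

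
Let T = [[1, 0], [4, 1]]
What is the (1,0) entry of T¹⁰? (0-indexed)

T = I + N where N = [[0, 0], [4, 0]] is strictly lower-triangular, so N² = 0.
(I + N)¹⁰ = I + 10·N = [[1, 0], [40, 1]].

40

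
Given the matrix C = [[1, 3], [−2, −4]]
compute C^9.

[[1021, 1533], [−1022, −1534]]

tr C = −3 and det C = 2, so the characteristic polynomial is λ² − (−3)λ + (2) with roots −1 and −2.
Eigenvectors give P = [[3, −1], [−2, 1]] with P⁻¹ = [[1, 1], [2, 3]], and C = P·diag(−1, −2)·P⁻¹.
Then C^9 = P·diag(−1, −512)·P⁻¹ = [[−3, 512], [2, −512]] · [[1, 1], [2, 3]] = [[1021, 1533], [−1022, −1534]].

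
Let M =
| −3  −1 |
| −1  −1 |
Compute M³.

[[−34, −14], [−14, −6]]

M² = [[10, 4], [4, 2]]
M³ = [[−34, −14], [−14, −6]]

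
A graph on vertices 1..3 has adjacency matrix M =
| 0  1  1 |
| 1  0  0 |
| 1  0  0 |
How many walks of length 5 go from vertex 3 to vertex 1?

The number of length-5 walks from vertex 3 to vertex 1 is entry (3,1) of M⁵, where M is the adjacency matrix.
M² = [[2, 0, 0], [0, 1, 1], [0, 1, 1]]
M³ = [[0, 2, 2], [2, 0, 0], [2, 0, 0]]
M⁴ = [[4, 0, 0], [0, 2, 2], [0, 2, 2]]
M⁵ = [[0, 4, 4], [4, 0, 0], [4, 0, 0]]

4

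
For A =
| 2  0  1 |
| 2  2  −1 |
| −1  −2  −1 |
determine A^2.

[[3, −2, 1], [9, 6, 1], [−5, −2, 2]]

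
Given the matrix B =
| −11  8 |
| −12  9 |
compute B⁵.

tr B = −2 and det B = −3, so the characteristic polynomial is λ² − (−2)λ + (−3) with roots 1 and −3.
Eigenvectors give P = [[−2, 1], [−3, 1]] with P⁻¹ = [[1, −1], [3, −2]], and B = P·diag(1, −3)·P⁻¹.
Then B⁵ = P·diag(1, −243)·P⁻¹ = [[−2, −243], [−3, −243]] · [[1, −1], [3, −2]] = [[−731, 488], [−732, 489]].

[[−731, 488], [−732, 489]]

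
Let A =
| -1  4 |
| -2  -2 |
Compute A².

[[-7, -12], [6, -4]]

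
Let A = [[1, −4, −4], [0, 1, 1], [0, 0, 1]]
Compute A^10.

[[1, −40, −220], [0, 1, 10], [0, 0, 1]]

A = I + N where N = [[0, −4, −4], [0, 0, 1], [0, 0, 0]] is strictly upper-triangular, so N^3 = 0.
(I + N)^10 = I + 10·N + 45·N^2 = [[1, −40, −220], [0, 1, 10], [0, 0, 1]].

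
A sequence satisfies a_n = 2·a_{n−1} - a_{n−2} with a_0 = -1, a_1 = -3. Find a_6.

-13

With companion matrix M = [[2, -1], [1, 0]], [a_n, a_{n−1}]ᵀ = M·[a_{n−1}, a_{n−2}]ᵀ, so [a_6, a_5]ᵀ = M⁵·[a_1, a_0]ᵀ.
M⁵ = [[6, -5], [5, -4]], giving [a_6, a_5]ᵀ = [[-13], [-11]].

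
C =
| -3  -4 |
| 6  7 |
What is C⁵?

tr C = 4 and det C = 3, so the characteristic polynomial is λ² − (4)λ + (3) with roots 3 and 1.
Eigenvectors give P = [[2, 1], [-3, -1]] with P⁻¹ = [[-1, -1], [3, 2]], and C = P·diag(3, 1)·P⁻¹.
Then C⁵ = P·diag(243, 1)·P⁻¹ = [[486, 1], [-729, -1]] · [[-1, -1], [3, 2]] = [[-483, -484], [726, 727]].

[[-483, -484], [726, 727]]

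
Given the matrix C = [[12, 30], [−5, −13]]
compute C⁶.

tr C = −1 and det C = −6, so the characteristic polynomial is λ² − (−1)λ + (−6) with roots 2 and −3.
Eigenvectors give P = [[−3, −2], [1, 1]] with P⁻¹ = [[−1, −2], [1, 3]], and C = P·diag(2, −3)·P⁻¹.
Then C⁶ = P·diag(64, 729)·P⁻¹ = [[−192, −1458], [64, 729]] · [[−1, −2], [1, 3]] = [[−1266, −3990], [665, 2059]].

[[−1266, −3990], [665, 2059]]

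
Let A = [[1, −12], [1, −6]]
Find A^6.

[[−1931, 7980], [−665, 2724]]

tr A = −5 and det A = 6, so the characteristic polynomial is λ² − (−5)λ + (6) with roots −3 and −2.
Eigenvectors give P = [[3, −4], [1, −1]] with P⁻¹ = [[−1, 4], [−1, 3]], and A = P·diag(−3, −2)·P⁻¹.
Then A^6 = P·diag(729, 64)·P⁻¹ = [[2187, −256], [729, −64]] · [[−1, 4], [−1, 3]] = [[−1931, 7980], [−665, 2724]].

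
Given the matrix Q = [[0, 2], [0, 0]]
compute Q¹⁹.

Q is strictly triangular, hence nilpotent: Q² = 0, so Q¹⁹ = 0.

[[0, 0], [0, 0]]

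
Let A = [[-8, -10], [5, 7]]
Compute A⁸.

[[12866, 12610], [-6305, -6049]]

tr A = -1 and det A = -6, so the characteristic polynomial is λ² − (-1)λ + (-6) with roots -3 and 2.
Eigenvectors give P = [[-2, -1], [1, 1]] with P⁻¹ = [[-1, -1], [1, 2]], and A = P·diag(-3, 2)·P⁻¹.
Then A⁸ = P·diag(6561, 256)·P⁻¹ = [[-13122, -256], [6561, 256]] · [[-1, -1], [1, 2]] = [[12866, 12610], [-6305, -6049]].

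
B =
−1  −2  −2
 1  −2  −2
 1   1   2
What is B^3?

B^2 = [[−3, 4, 2], [−5, 0, −2], [2, −2, 0]]
B^3 = [[9, 0, 2], [3, 8, 6], [−4, 0, 0]]

[[9, 0, 2], [3, 8, 6], [−4, 0, 0]]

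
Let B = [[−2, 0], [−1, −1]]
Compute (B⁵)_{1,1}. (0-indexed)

−1

tr B = −3 and det B = 2, so the characteristic polynomial is λ² − (−3)λ + (2) with roots −2 and −1.
Eigenvectors give P = [[−1, 0], [−1, 1]] with P⁻¹ = [[−1, 0], [−1, 1]], and B = P·diag(−2, −1)·P⁻¹.
Then B⁵ = P·diag(−32, −1)·P⁻¹ = [[32, 0], [32, −1]] · [[−1, 0], [−1, 1]] = [[−32, 0], [−31, −1]].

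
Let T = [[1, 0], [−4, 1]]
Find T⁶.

[[1, 0], [−24, 1]]

T = I + N where N = [[0, 0], [−4, 0]] is strictly lower-triangular, so N² = 0.
(I + N)⁶ = I + 6·N = [[1, 0], [−24, 1]].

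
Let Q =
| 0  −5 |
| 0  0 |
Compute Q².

Q is strictly triangular, hence nilpotent: Q² = 0, so Q² = 0.

[[0, 0], [0, 0]]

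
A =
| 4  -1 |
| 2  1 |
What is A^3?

tr A = 5 and det A = 6, so the characteristic polynomial is λ² − (5)λ + (6) with roots 3 and 2.
Eigenvectors give P = [[1, -1], [1, -2]] with P⁻¹ = [[2, -1], [1, -1]], and A = P·diag(3, 2)·P⁻¹.
Then A^3 = P·diag(27, 8)·P⁻¹ = [[27, -8], [27, -16]] · [[2, -1], [1, -1]] = [[46, -19], [38, -11]].

[[46, -19], [38, -11]]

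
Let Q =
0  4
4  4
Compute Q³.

Q² = [[16, 16], [16, 32]]
Q³ = [[64, 128], [128, 192]]

[[64, 128], [128, 192]]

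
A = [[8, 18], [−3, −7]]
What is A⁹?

tr A = 1 and det A = −2, so the characteristic polynomial is λ² − (1)λ + (−2) with roots −1 and 2.
Eigenvectors give P = [[−2, −3], [1, 1]] with P⁻¹ = [[1, 3], [−1, −2]], and A = P·diag(−1, 2)·P⁻¹.
Then A⁹ = P·diag(−1, 512)·P⁻¹ = [[2, −1536], [−1, 512]] · [[1, 3], [−1, −2]] = [[1538, 3078], [−513, −1027]].

[[1538, 3078], [−513, −1027]]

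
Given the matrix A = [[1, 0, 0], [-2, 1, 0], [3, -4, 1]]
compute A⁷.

A = I + N where N = [[0, 0, 0], [-2, 0, 0], [3, -4, 0]] is strictly lower-triangular, so N³ = 0.
(I + N)⁷ = I + 7·N + 21·N² = [[1, 0, 0], [-14, 1, 0], [189, -28, 1]].

[[1, 0, 0], [-14, 1, 0], [189, -28, 1]]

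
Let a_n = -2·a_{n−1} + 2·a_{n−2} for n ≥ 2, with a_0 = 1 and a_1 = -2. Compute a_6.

With companion matrix Q = [[-2, 2], [1, 0]], [a_n, a_{n−1}]ᵀ = Q·[a_{n−1}, a_{n−2}]ᵀ, so [a_6, a_5]ᵀ = Q^5·[a_1, a_0]ᵀ.
Q^5 = [[-120, 88], [44, -32]], giving [a_6, a_5]ᵀ = [[328], [-120]].

328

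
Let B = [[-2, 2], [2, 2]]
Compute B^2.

[[8, 0], [0, 8]]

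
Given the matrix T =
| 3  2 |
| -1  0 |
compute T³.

[[15, 14], [-7, -6]]

tr T = 3 and det T = 2, so the characteristic polynomial is λ² − (3)λ + (2) with roots 1 and 2.
Eigenvectors give P = [[-1, 2], [1, -1]] with P⁻¹ = [[1, 2], [1, 1]], and T = P·diag(1, 2)·P⁻¹.
Then T³ = P·diag(1, 8)·P⁻¹ = [[-1, 16], [1, -8]] · [[1, 2], [1, 1]] = [[15, 14], [-7, -6]].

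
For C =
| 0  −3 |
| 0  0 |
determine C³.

C is strictly triangular, hence nilpotent: C² = 0, so C³ = 0.

[[0, 0], [0, 0]]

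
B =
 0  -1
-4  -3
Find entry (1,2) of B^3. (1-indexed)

-13

B^2 = [[4, 3], [12, 13]]
B^3 = [[-12, -13], [-52, -51]]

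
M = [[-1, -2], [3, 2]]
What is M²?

[[-5, -2], [3, -2]]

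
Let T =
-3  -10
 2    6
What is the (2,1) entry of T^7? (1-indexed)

tr T = 3 and det T = 2, so the characteristic polynomial is λ² − (3)λ + (2) with roots 2 and 1.
Eigenvectors give P = [[-2, 5], [1, -2]] with P⁻¹ = [[2, 5], [1, 2]], and T = P·diag(2, 1)·P⁻¹.
Then T^7 = P·diag(128, 1)·P⁻¹ = [[-256, 5], [128, -2]] · [[2, 5], [1, 2]] = [[-507, -1270], [254, 636]].

254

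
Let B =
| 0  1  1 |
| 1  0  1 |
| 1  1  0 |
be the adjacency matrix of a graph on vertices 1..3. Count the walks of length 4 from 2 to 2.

6

The number of length-4 walks from vertex 2 to vertex 2 is entry (2,2) of B⁴, where B is the adjacency matrix.
B² = [[2, 1, 1], [1, 2, 1], [1, 1, 2]]
B³ = [[2, 3, 3], [3, 2, 3], [3, 3, 2]]
B⁴ = [[6, 5, 5], [5, 6, 5], [5, 5, 6]]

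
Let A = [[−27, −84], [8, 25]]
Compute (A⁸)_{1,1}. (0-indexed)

−39359

tr A = −2 and det A = −3, so the characteristic polynomial is λ² − (−2)λ + (−3) with roots 1 and −3.
Eigenvectors give P = [[−3, −7], [1, 2]] with P⁻¹ = [[2, 7], [−1, −3]], and A = P·diag(1, −3)·P⁻¹.
Then A⁸ = P·diag(1, 6561)·P⁻¹ = [[−3, −45927], [1, 13122]] · [[2, 7], [−1, −3]] = [[45921, 137760], [−13120, −39359]].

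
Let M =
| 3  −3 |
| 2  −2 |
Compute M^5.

[[3, −3], [2, −2]]

M² = M (a projection; rank 1, trace 1), so M^5 = M.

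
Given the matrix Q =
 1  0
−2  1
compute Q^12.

[[1, 0], [−24, 1]]

Q = I + N where N = [[0, 0], [−2, 0]] is strictly lower-triangular, so N^2 = 0.
(I + N)^12 = I + 12·N = [[1, 0], [−24, 1]].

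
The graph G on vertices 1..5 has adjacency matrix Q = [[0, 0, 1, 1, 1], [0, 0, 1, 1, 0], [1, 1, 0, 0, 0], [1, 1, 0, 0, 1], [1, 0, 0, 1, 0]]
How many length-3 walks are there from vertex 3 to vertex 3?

The number of length-3 walks from vertex 3 to vertex 3 is entry (3,3) of Q³, where Q is the adjacency matrix.
Q² = [[3, 2, 0, 1, 1], [2, 2, 0, 0, 1], [0, 0, 2, 2, 1], [1, 0, 2, 3, 1], [1, 1, 1, 1, 2]]
Q³ = [[2, 1, 5, 6, 4], [1, 0, 4, 5, 2], [5, 4, 0, 1, 2], [6, 5, 1, 2, 4], [4, 2, 2, 4, 2]]

0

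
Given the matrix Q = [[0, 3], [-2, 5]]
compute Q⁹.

tr Q = 5 and det Q = 6, so the characteristic polynomial is λ² − (5)λ + (6) with roots 2 and 3.
Eigenvectors give P = [[3, 1], [2, 1]] with P⁻¹ = [[1, -1], [-2, 3]], and Q = P·diag(2, 3)·P⁻¹.
Then Q⁹ = P·diag(512, 19683)·P⁻¹ = [[1536, 19683], [1024, 19683]] · [[1, -1], [-2, 3]] = [[-37830, 57513], [-38342, 58025]].

[[-37830, 57513], [-38342, 58025]]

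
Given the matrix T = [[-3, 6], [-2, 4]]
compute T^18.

[[-3, 6], [-2, 4]]

T² = T (a projection; rank 1, trace 1), so T^18 = T.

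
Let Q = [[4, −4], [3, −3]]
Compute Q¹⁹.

Q² = Q (a projection; rank 1, trace 1), so Q¹⁹ = Q.

[[4, −4], [3, −3]]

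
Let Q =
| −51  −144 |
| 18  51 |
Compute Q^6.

tr Q = 0 and det Q = −9, so the characteristic polynomial is λ² − (0)λ + (−9) with roots −3 and 3.
Eigenvectors give P = [[−3, 8], [1, −3]] with P⁻¹ = [[−3, −8], [−1, −3]], and Q = P·diag(−3, 3)·P⁻¹.
Then Q^6 = P·diag(729, 729)·P⁻¹ = [[−2187, 5832], [729, −2187]] · [[−3, −8], [−1, −3]] = [[729, 0], [0, 729]].

[[729, 0], [0, 729]]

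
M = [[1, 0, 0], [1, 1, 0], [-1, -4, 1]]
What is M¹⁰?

M = I + N where N = [[0, 0, 0], [1, 0, 0], [-1, -4, 0]] is strictly lower-triangular, so N³ = 0.
(I + N)¹⁰ = I + 10·N + 45·N² = [[1, 0, 0], [10, 1, 0], [-190, -40, 1]].

[[1, 0, 0], [10, 1, 0], [-190, -40, 1]]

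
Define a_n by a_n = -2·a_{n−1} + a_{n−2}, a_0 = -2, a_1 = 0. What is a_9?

816

With companion matrix M = [[-2, 1], [1, 0]], [a_n, a_{n−1}]ᵀ = M·[a_{n−1}, a_{n−2}]ᵀ, so [a_9, a_8]ᵀ = M^8·[a_1, a_0]ᵀ.
M^8 = [[985, -408], [-408, 169]], giving [a_9, a_8]ᵀ = [[816], [-338]].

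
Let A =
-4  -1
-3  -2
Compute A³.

[[-94, -31], [-93, -32]]

A² = [[19, 6], [18, 7]]
A³ = [[-94, -31], [-93, -32]]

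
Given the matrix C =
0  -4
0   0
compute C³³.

C is strictly triangular, hence nilpotent: C² = 0, so C³³ = 0.

[[0, 0], [0, 0]]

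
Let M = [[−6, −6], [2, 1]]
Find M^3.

[[−84, −114], [38, 49]]

tr M = −5 and det M = 6, so the characteristic polynomial is λ² − (−5)λ + (6) with roots −2 and −3.
Eigenvectors give P = [[−3, −2], [2, 1]] with P⁻¹ = [[1, 2], [−2, −3]], and M = P·diag(−2, −3)·P⁻¹.
Then M^3 = P·diag(−8, −27)·P⁻¹ = [[24, 54], [−16, −27]] · [[1, 2], [−2, −3]] = [[−84, −114], [38, 49]].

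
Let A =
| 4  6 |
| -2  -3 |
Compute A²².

A² = A (a projection; rank 1, trace 1), so A²² = A.

[[4, 6], [-2, -3]]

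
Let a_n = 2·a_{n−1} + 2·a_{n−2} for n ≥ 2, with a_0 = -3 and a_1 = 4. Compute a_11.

With companion matrix T = [[2, 2], [1, 0]], [a_n, a_{n−1}]ᵀ = T·[a_{n−1}, a_{n−2}]ᵀ, so [a_11, a_10]ᵀ = T¹⁰·[a_1, a_0]ᵀ.
T¹⁰ = [[18272, 13376], [6688, 4896]], giving [a_11, a_10]ᵀ = [[32960], [12064]].

32960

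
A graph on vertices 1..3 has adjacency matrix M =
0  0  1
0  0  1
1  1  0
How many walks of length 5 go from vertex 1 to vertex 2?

The number of length-5 walks from vertex 1 to vertex 2 is entry (1,2) of M⁵, where M is the adjacency matrix.
M² = [[1, 1, 0], [1, 1, 0], [0, 0, 2]]
M³ = [[0, 0, 2], [0, 0, 2], [2, 2, 0]]
M⁴ = [[2, 2, 0], [2, 2, 0], [0, 0, 4]]
M⁵ = [[0, 0, 4], [0, 0, 4], [4, 4, 0]]

0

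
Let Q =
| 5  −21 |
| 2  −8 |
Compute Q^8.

[[−1529, 5355], [−510, 1786]]

tr Q = −3 and det Q = 2, so the characteristic polynomial is λ² − (−3)λ + (2) with roots −2 and −1.
Eigenvectors give P = [[3, −7], [1, −2]] with P⁻¹ = [[−2, 7], [−1, 3]], and Q = P·diag(−2, −1)·P⁻¹.
Then Q^8 = P·diag(256, 1)·P⁻¹ = [[768, −7], [256, −2]] · [[−2, 7], [−1, 3]] = [[−1529, 5355], [−510, 1786]].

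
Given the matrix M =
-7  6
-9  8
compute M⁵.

tr M = 1 and det M = -2, so the characteristic polynomial is λ² − (1)λ + (-2) with roots -1 and 2.
Eigenvectors give P = [[1, -2], [1, -3]] with P⁻¹ = [[3, -2], [1, -1]], and M = P·diag(-1, 2)·P⁻¹.
Then M⁵ = P·diag(-1, 32)·P⁻¹ = [[-1, -64], [-1, -96]] · [[3, -2], [1, -1]] = [[-67, 66], [-99, 98]].

[[-67, 66], [-99, 98]]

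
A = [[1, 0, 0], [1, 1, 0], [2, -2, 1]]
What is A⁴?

A = I + N where N = [[0, 0, 0], [1, 0, 0], [2, -2, 0]] is strictly lower-triangular, so N³ = 0.
(I + N)⁴ = I + 4·N + 6·N² = [[1, 0, 0], [4, 1, 0], [-4, -8, 1]].

[[1, 0, 0], [4, 1, 0], [-4, -8, 1]]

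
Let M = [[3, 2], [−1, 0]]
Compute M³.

[[15, 14], [−7, −6]]

tr M = 3 and det M = 2, so the characteristic polynomial is λ² − (3)λ + (2) with roots 1 and 2.
Eigenvectors give P = [[−1, −2], [1, 1]] with P⁻¹ = [[1, 2], [−1, −1]], and M = P·diag(1, 2)·P⁻¹.
Then M³ = P·diag(1, 8)·P⁻¹ = [[−1, −16], [1, 8]] · [[1, 2], [−1, −1]] = [[15, 14], [−7, −6]].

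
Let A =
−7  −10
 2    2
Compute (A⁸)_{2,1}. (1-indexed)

−12610

tr A = −5 and det A = 6, so the characteristic polynomial is λ² − (−5)λ + (6) with roots −3 and −2.
Eigenvectors give P = [[−5, −2], [2, 1]] with P⁻¹ = [[−1, −2], [2, 5]], and A = P·diag(−3, −2)·P⁻¹.
Then A⁸ = P·diag(6561, 256)·P⁻¹ = [[−32805, −512], [13122, 256]] · [[−1, −2], [2, 5]] = [[31781, 63050], [−12610, −24964]].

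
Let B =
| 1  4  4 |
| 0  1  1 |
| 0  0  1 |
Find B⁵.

B = I + N where N = [[0, 4, 4], [0, 0, 1], [0, 0, 0]] is strictly upper-triangular, so N³ = 0.
(I + N)⁵ = I + 5·N + 10·N² = [[1, 20, 60], [0, 1, 5], [0, 0, 1]].

[[1, 20, 60], [0, 1, 5], [0, 0, 1]]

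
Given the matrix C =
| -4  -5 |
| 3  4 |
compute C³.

[[-4, -5], [3, 4]]

C² = I (check: tr C = 0 and det C = -1), so C³ = C since 3 is odd.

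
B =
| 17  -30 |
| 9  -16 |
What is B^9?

tr B = 1 and det B = -2, so the characteristic polynomial is λ² − (1)λ + (-2) with roots 2 and -1.
Eigenvectors give P = [[2, -5], [1, -3]] with P⁻¹ = [[3, -5], [1, -2]], and B = P·diag(2, -1)·P⁻¹.
Then B^9 = P·diag(512, -1)·P⁻¹ = [[1024, 5], [512, 3]] · [[3, -5], [1, -2]] = [[3077, -5130], [1539, -2566]].

[[3077, -5130], [1539, -2566]]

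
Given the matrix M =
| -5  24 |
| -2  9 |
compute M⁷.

[[-6557, 26232], [-2186, 8745]]

tr M = 4 and det M = 3, so the characteristic polynomial is λ² − (4)λ + (3) with roots 3 and 1.
Eigenvectors give P = [[3, 4], [1, 1]] with P⁻¹ = [[-1, 4], [1, -3]], and M = P·diag(3, 1)·P⁻¹.
Then M⁷ = P·diag(2187, 1)·P⁻¹ = [[6561, 4], [2187, 1]] · [[-1, 4], [1, -3]] = [[-6557, 26232], [-2186, 8745]].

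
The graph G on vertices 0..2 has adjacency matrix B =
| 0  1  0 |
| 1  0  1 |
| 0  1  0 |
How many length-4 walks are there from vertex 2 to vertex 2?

The number of length-4 walks from vertex 2 to vertex 2 is entry (2,2) of B⁴, where B is the adjacency matrix.
B² = [[1, 0, 1], [0, 2, 0], [1, 0, 1]]
B³ = [[0, 2, 0], [2, 0, 2], [0, 2, 0]]
B⁴ = [[2, 0, 2], [0, 4, 0], [2, 0, 2]]

2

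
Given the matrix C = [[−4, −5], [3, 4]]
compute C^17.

[[−4, −5], [3, 4]]

C² = I (check: tr C = 0 and det C = −1), so C^17 = C since 17 is odd.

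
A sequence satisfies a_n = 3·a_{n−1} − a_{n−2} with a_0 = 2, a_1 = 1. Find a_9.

With companion matrix Q = [[3, −1], [1, 0]], [a_n, a_{n−1}]ᵀ = Q·[a_{n−1}, a_{n−2}]ᵀ, so [a_9, a_8]ᵀ = Q⁸·[a_1, a_0]ᵀ.
Q⁸ = [[2584, −987], [987, −377]], giving [a_9, a_8]ᵀ = [[610], [233]].

610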